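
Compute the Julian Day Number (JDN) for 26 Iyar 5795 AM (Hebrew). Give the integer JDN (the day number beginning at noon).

2464483

Equivalently 4 June 2035 (Gregorian).
JDN 2451545 is 1 January 2000 CE (Gregorian); the target day is +12938 days from there, so JDN = 2464483.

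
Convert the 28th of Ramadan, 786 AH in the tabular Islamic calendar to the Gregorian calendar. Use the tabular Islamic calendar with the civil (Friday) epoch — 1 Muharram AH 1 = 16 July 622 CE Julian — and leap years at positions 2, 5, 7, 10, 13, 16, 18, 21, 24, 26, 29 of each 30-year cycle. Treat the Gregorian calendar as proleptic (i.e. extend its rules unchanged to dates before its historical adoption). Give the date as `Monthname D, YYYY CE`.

November 21, 1384 CE

Julian Day Number of the source date = 2226881.
Converting JDN 2226881 to the Gregorian calendar gives 21 November 1384 CE.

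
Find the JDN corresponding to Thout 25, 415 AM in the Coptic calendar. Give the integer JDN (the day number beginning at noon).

1976267

In the proleptic Gregorian calendar the same day is 25 September 698.
JDN 2451545 is 1 January 2000 CE (Gregorian); the target day is −475278 days from there, so JDN = 1976267.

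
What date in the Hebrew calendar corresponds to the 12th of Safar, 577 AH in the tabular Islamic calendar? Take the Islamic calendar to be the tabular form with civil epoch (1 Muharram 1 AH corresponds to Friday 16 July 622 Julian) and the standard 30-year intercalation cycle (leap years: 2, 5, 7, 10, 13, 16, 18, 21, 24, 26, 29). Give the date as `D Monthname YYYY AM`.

The source date corresponds to 4 July 1181 in the proleptic Gregorian calendar (JDN 2152596).
That day falls on 12 Tammuz 4941 AM in the Hebrew calendar.

12 Tammuz 4941 AM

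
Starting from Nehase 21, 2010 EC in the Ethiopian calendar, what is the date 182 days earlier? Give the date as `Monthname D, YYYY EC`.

Yekatit 19, 2010 EC

Counting 182 days back from JDN 2458358 reaches JDN 2458176, which is Yekatit 19, 2010 EC.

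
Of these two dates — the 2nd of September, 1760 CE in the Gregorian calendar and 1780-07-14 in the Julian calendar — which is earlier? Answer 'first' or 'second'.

first

The two dates have Julian Day Numbers 2364132 and 2371398 respectively.
Since 2364132 < 2371398, the first date comes first.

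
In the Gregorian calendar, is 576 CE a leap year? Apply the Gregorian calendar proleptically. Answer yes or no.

yes

576 is divisible by 4 and not by 100, so it is a leap year.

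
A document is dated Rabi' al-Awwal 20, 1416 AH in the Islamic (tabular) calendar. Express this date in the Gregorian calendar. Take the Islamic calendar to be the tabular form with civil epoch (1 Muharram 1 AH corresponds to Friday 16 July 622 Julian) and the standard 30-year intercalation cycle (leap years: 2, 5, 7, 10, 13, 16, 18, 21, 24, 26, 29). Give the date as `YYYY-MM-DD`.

Both dates share Julian Day Number 2449947; in the Gregorian calendar that is 17 August 1995 CE.

1995-08-17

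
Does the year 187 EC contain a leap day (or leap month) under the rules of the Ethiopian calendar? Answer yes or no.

187 mod 4 = 3; in the Ethiopian calendar a year is leap when year mod 4 = 3, so it is a leap year.

yes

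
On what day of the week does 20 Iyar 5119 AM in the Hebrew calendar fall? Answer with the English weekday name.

Saturday

Equivalently 26 May 1359 Gregorian, JDN 2217570.
JDN 2217570 mod 7 = 5, and JDN 0 was a Monday, so this is a Saturday.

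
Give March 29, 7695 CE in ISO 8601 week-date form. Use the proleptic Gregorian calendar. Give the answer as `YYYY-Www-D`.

7695-W13-2

The weekday is Tuesday (ISO weekday 2).
That Tuesday belongs to ISO week 13 of ISO year 7695.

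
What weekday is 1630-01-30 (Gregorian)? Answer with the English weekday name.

Wednesday

2316435 ≡ 2 (mod 7); counting from Monday = 0 gives Wednesday.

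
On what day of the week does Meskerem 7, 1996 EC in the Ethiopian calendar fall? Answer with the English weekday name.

Thursday

In the Gregorian calendar this is 18 September 2003 (JDN 2452901).
Since JDN mod 7 = 3 (0 = Monday), the day is Thursday.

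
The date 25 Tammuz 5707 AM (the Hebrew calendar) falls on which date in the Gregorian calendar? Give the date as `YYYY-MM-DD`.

Julian Day Number of the source date = 2432380.
Converting JDN 2432380 to the Gregorian calendar gives 13 July 1947 CE.

1947-07-13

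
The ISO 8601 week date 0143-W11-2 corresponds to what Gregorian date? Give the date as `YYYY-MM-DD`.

0143-03-12

ISO week 1 of 143 is the week containing the first Thursday of 143.
Week 11, day 2 (Tuesday) lands on 0143-03-12.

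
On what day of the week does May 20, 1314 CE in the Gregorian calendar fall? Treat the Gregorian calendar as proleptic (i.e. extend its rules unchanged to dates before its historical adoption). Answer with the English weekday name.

2201128 ≡ 6 (mod 7); counting from Monday = 0 gives Sunday.

Sunday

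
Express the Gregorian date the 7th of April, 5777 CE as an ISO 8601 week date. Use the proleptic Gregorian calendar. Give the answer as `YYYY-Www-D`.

5777-W15-1

The weekday is Monday (ISO weekday 1).
That Monday belongs to ISO week 15 of ISO year 5777.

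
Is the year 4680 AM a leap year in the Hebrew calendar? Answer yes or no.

yes

Hebrew year 4680 is year 6 of its 19-year Metonic cycle; leap years are at positions 3, 6, 8, 11, 14, 17, 19, so it is a leap year (13 months).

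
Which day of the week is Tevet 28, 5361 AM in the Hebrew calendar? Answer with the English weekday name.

Tuesday

Equivalently 2 January 1601 Gregorian, JDN 2305815.
JDN 2305815 mod 7 = 1, and JDN 0 was a Monday, so this is a Tuesday.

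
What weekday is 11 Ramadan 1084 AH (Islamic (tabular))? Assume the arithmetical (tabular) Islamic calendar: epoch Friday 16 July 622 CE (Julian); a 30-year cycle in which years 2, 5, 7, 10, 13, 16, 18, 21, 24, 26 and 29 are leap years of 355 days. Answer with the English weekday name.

Wednesday

This is JDN 2332465 (20 December 1673 Gregorian).
JDN 2332465 mod 7 = 2, and JDN 0 was a Monday, so this is a Wednesday.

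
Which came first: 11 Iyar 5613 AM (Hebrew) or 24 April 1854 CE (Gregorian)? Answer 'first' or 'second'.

first

The two dates have Julian Day Numbers 2397993 and 2398333 respectively.
Since 2397993 < 2398333, the first date comes first.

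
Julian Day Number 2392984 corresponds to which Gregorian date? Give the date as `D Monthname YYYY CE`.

JDN 2451545 is 1 Jan 2000; 2392984 is −58561 days from there.

1 September 1839 CE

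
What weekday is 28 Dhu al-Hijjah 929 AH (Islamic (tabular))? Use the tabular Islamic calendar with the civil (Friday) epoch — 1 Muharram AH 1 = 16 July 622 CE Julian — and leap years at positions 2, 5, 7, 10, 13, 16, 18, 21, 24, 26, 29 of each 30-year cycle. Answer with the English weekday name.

Saturday

In the proleptic Gregorian calendar this is 17 November 1523 (JDN 2277644).
2277644 ≡ 5 (mod 7); counting from Monday = 0 gives Saturday.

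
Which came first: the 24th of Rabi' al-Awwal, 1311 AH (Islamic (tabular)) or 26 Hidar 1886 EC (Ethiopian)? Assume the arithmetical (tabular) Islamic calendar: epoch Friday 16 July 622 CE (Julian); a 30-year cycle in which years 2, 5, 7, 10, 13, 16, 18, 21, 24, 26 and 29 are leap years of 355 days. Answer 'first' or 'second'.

first

Converting both to JDN: 2412742 vs 2412802; the smaller is the first.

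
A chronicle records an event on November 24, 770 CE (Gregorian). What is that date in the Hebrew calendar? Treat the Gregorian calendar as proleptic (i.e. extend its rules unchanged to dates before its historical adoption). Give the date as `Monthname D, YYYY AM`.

Cheshvan 27, 4531 AM

Both dates share Julian Day Number 2002624; in the Hebrew calendar that is 27 Cheshvan 4531 AM.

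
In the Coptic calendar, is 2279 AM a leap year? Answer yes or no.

yes

2279 mod 4 = 3; in the Coptic calendar a year is leap when year mod 4 = 3, so it is a leap year.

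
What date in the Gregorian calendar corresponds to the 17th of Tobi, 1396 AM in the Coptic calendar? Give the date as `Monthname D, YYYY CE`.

Julian Day Number of the source date = 2334690.
Converting JDN 2334690 to the Gregorian calendar gives 23 January 1680 CE.

January 23, 1680 CE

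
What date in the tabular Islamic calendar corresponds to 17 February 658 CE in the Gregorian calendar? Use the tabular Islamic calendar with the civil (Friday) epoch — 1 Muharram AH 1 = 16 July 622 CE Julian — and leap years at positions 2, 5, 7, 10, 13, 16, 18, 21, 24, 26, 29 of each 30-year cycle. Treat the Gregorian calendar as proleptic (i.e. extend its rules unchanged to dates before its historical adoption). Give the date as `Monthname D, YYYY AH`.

Both dates share Julian Day Number 1961437; in the tabular Islamic calendar that is 5 Ramadan 37 AH.

Ramadan 5, 37 AH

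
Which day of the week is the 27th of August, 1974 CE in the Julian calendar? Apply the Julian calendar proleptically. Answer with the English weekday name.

In the Gregorian calendar this is 9 September 1974 (JDN 2442300).
2442300 ≡ 0 (mod 7); counting from Monday = 0 gives Monday.

Monday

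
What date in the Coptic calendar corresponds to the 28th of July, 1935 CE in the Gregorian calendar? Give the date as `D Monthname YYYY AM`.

21 Epip 1651 AM

Julian Day Number of the source date = 2428012.
Converting JDN 2428012 to the Coptic calendar gives 21 Epip 1651 AM.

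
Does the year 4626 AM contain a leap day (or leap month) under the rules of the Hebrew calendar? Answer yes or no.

Hebrew year 4626 is year 9 of its 19-year Metonic cycle; leap years are at positions 3, 6, 8, 11, 14, 17, 19, so it is a common year (12 months).

no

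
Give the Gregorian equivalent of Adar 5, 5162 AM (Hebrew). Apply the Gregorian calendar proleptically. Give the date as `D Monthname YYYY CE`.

Julian Day Number of the source date = 2233177.
Converting JDN 2233177 to the Gregorian calendar gives 17 February 1402 CE.

17 February 1402 CE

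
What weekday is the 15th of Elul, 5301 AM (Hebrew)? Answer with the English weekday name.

Wednesday

Equivalently 17 September 1541 Gregorian, JDN 2284158.
Since JDN mod 7 = 2 (0 = Monday), the day is Wednesday.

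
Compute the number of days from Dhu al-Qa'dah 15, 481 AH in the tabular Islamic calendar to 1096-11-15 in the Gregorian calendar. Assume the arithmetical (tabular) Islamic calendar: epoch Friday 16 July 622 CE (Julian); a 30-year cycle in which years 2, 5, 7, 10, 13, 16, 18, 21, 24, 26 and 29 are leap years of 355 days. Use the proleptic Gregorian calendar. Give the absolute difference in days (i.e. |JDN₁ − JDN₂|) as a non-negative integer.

First date → JDN 2118845; second date → JDN 2121685.
The interval is |2118845 − 2121685| = 2840 days.

2840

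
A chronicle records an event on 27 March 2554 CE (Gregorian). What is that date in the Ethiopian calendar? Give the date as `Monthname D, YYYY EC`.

Megabit 14, 2546 EC

Both dates share Julian Day Number 2653975; in the Ethiopian calendar that is 14 Megabit 2546 EC.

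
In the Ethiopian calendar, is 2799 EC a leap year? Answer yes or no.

2799 mod 4 = 3; in the Ethiopian calendar a year is leap when year mod 4 = 3, so it is a leap year.

yes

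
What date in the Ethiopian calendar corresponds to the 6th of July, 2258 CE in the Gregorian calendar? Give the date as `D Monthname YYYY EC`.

27 Sene 2250 EC

Both dates share Julian Day Number 2545964; in the Ethiopian calendar that is 27 Sene 2250 EC.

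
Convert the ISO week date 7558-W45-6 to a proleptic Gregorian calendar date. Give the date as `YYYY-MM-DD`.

7558-11-08

ISO week 1 of 7558 is the week containing the first Thursday of 7558.
Week 45, day 6 (Saturday) lands on 7558-11-08.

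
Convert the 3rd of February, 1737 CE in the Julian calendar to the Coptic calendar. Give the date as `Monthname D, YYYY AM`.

Meshir 9, 1453 AM

Both dates share Julian Day Number 2355531; in the Coptic calendar that is 9 Meshir 1453 AM.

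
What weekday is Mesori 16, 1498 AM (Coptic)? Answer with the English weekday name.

Tuesday

In the Gregorian calendar this is 20 August 1782 (JDN 2372154).
JDN 2372154 mod 7 = 1, and JDN 0 was a Monday, so this is a Tuesday.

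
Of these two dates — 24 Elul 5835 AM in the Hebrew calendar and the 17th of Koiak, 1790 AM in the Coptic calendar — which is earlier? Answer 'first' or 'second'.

second

The two dates have Julian Day Numbers 2479185 and 2478568 respectively.
Since 2478568 < 2479185, the second date comes first.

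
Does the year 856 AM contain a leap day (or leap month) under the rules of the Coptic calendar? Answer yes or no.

no

856 mod 4 = 0; in the Coptic calendar a year is leap when year mod 4 = 3, so it is a common year.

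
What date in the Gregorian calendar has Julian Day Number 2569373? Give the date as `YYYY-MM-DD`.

JDN 2451545 is 1 Jan 2000; 2569373 is +117828 days from there.

2322-08-09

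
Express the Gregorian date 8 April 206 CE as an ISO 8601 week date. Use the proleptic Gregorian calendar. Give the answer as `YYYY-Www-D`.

0206-W15-2

The weekday is Tuesday (ISO weekday 2).
That Tuesday belongs to ISO week 15 of ISO year 206.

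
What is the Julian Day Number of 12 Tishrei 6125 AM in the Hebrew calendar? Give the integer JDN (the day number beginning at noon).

2584775

Equivalently 9 October 2364 (Gregorian).
JDN 2451545 is 1 January 2000 CE (Gregorian); the target day is +133230 days from there, so JDN = 2584775.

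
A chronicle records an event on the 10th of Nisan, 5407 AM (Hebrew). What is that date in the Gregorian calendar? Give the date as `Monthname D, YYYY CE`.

April 15, 1647 CE

Julian Day Number of the source date = 2322719.
Converting JDN 2322719 to the Gregorian calendar gives 15 April 1647 CE.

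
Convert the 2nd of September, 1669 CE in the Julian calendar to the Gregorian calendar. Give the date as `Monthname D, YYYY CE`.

September 12, 1669 CE

For dates in this range the Gregorian date is 10 days ahead of the Julian.
2 September 1669 Julian + 10 days → 12 September 1669 Gregorian.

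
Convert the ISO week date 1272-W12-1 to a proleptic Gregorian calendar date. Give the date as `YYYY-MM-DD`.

1272-03-21

ISO week 1 of 1272 is the week containing the first Thursday of 1272.
Week 12, day 1 (Monday) lands on 1272-03-21.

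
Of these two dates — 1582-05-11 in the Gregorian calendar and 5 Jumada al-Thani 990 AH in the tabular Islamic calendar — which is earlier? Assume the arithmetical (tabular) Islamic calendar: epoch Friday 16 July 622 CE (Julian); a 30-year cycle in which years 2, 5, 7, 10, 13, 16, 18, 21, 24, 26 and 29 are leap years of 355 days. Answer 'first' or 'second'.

first

The two dates have Julian Day Numbers 2299004 and 2299061 respectively.
Since 2299004 < 2299061, the first date comes first.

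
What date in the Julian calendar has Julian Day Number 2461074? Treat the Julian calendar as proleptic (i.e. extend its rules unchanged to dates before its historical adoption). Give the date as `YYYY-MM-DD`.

JDN 2461074 is 2 February 2026 in the Gregorian calendar.
In the Julian calendar that day is 2026-01-20.

2026-01-20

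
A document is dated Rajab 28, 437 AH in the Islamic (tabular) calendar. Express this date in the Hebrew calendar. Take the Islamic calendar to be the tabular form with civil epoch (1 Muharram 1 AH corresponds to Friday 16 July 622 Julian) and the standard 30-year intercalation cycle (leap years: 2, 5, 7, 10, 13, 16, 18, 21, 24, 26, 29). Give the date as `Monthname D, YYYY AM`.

Julian Day Number of the source date = 2103148.
Converting JDN 2103148 to the Hebrew calendar gives 29 Shevat 4806 AM.

Shevat 29, 4806 AM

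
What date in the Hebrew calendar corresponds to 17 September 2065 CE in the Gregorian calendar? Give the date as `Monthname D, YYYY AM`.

Both dates share Julian Day Number 2475546; in the Hebrew calendar that is 16 Elul 5825 AM.

Elul 16, 5825 AM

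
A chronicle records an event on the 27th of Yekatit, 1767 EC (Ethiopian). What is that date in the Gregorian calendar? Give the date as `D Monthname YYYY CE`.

4 March 1775 CE

Julian Day Number of the source date = 2369428.
Converting JDN 2369428 to the Gregorian calendar gives 4 March 1775 CE.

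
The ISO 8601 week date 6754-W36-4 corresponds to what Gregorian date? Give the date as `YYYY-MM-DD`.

6754-09-09

ISO week 1 of 6754 is the week containing the first Thursday of 6754.
Week 36, day 4 (Thursday) lands on 6754-09-09.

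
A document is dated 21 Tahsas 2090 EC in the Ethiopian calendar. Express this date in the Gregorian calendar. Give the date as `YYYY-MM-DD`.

2097-12-30

Both dates share Julian Day Number 2487338; in the Gregorian calendar that is 30 December 2097 CE.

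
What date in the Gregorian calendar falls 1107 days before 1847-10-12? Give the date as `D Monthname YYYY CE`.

Counting 1107 days back from JDN 2395947 reaches JDN 2394840, which is 30 September 1844 CE.

30 September 1844 CE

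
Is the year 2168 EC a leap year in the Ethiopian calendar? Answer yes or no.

no

2168 mod 4 = 0; in the Ethiopian calendar a year is leap when year mod 4 = 3, so it is a common year.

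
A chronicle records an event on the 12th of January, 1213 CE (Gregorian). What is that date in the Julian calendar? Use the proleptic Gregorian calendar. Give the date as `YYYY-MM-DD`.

The Julian–Gregorian offset here is 7 days (Julian trailing).
12 January 1213 Gregorian − 7 days → 5 January 1213 Julian.

1213-01-05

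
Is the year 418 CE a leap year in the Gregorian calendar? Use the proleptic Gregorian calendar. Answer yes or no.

no

418 is not divisible by 4, so it is a common year.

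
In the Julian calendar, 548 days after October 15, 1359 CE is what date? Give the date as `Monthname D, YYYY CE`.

April 15, 1361 CE

The starting date is JDN 2217720; 2217720 + 548 = 2218268.
JDN 2218268 corresponds to April 15, 1361 CE.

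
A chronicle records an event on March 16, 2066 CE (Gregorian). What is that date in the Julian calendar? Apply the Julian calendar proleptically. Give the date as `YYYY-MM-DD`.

At this point the Julian calendar is 13 days behind the Gregorian.
16 March 2066 Gregorian − 13 days → 3 March 2066 Julian.

2066-03-03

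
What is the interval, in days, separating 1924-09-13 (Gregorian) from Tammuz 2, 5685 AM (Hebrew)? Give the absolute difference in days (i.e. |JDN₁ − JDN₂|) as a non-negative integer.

284

JDN of the first date = 2424042.
JDN of the second date = 2424326.
|2424326 − 2424042| = 284.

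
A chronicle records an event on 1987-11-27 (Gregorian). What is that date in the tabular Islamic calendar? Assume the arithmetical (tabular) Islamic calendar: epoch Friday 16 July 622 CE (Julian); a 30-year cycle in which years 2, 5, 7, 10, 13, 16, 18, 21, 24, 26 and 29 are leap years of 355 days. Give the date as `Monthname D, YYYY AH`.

Julian Day Number of the source date = 2447127.
Converting JDN 2447127 to the tabular Islamic calendar gives 5 Rabi' al-Thani 1408 AH.

Rabi' al-Thani 5, 1408 AH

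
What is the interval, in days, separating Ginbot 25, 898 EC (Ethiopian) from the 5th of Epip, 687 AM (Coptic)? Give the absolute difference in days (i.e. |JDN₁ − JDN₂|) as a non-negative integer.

23781

First date → JDN 2052114; second date → JDN 2075895.
The interval is |2052114 − 2075895| = 23781 days.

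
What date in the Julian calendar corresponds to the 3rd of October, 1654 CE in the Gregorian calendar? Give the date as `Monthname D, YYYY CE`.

September 23, 1654 CE

At this point the Julian calendar is 10 days behind the Gregorian.
3 October 1654 Gregorian − 10 days → 23 September 1654 Julian.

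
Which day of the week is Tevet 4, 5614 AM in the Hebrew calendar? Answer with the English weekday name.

Wednesday

In the Gregorian calendar this is 4 January 1854 (JDN 2398223).
Since JDN mod 7 = 2 (0 = Monday), the day is Wednesday.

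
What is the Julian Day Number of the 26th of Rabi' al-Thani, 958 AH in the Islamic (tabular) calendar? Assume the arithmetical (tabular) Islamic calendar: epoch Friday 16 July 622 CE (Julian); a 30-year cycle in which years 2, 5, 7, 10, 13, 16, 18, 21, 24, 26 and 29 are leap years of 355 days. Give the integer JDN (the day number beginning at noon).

In the proleptic Gregorian calendar the same day is 13 May 1551.
JDN 2451545 is 1 January 2000 CE (Gregorian); the target day is −163862 days from there, so JDN = 2287683.

2287683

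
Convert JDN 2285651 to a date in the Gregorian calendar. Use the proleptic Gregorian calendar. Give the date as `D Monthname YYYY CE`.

19 October 1545 CE

JDN 2451545 is 1 Jan 2000; 2285651 is −165894 days from there.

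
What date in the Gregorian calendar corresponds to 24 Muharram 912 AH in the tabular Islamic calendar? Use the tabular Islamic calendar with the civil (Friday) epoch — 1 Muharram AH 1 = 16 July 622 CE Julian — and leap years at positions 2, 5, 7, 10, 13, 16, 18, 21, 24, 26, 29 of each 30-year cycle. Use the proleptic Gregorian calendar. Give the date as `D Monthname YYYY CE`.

Julian Day Number of the source date = 2271291.
Converting JDN 2271291 to the Gregorian calendar gives 26 June 1506 CE.

26 June 1506 CE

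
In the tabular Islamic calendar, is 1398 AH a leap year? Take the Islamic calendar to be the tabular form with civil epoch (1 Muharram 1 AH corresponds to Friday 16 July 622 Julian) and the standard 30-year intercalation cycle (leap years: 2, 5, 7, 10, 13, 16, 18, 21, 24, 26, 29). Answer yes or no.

Year 1398 AH is year 18 of its 30-year cycle; leap positions are 2, 5, 7, 10, 13, 16, 18, 21, 24, 26, 29, so it is a leap year (355 days).

yes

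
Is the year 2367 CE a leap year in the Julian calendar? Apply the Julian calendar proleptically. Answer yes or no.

no

2367 mod 4 = 3, so it is a common year in the Julian calendar.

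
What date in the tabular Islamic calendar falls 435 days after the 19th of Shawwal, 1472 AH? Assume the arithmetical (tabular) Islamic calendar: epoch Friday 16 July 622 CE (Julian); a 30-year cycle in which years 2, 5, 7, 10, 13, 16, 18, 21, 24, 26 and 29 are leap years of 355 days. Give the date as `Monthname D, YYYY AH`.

Muharram 11, 1474 AH

Counting 435 days forward from JDN 2469997 reaches JDN 2470432, which is Muharram 11, 1474 AH.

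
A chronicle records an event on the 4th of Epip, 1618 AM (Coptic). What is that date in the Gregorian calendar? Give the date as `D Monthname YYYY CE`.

11 July 1902 CE

Both dates share Julian Day Number 2415942; in the Gregorian calendar that is 11 July 1902 CE.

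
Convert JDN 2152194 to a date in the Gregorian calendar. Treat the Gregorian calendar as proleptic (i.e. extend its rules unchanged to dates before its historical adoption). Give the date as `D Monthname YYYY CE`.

28 May 1180 CE

JDN 2451545 is 1 Jan 2000; 2152194 is −299351 days from there.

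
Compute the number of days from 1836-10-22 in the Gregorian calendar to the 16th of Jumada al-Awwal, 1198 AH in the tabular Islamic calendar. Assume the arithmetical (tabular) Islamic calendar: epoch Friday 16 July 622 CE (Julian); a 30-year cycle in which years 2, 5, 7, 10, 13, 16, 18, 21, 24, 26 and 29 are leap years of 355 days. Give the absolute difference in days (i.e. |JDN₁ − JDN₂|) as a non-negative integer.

JDN of the first date = 2391940.
JDN of the second date = 2372750.
|2372750 − 2391940| = 19190.

19190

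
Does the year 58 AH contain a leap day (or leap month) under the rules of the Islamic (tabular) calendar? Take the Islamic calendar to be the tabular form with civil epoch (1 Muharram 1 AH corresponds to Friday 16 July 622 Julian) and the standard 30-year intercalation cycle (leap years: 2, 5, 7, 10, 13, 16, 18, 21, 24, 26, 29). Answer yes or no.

Year 58 AH is year 28 of its 30-year cycle; leap positions are 2, 5, 7, 10, 13, 16, 18, 21, 24, 26, 29, so it is a common year (354 days).

no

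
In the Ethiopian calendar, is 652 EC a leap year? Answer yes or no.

652 mod 4 = 0; in the Ethiopian calendar a year is leap when year mod 4 = 3, so it is a common year.

no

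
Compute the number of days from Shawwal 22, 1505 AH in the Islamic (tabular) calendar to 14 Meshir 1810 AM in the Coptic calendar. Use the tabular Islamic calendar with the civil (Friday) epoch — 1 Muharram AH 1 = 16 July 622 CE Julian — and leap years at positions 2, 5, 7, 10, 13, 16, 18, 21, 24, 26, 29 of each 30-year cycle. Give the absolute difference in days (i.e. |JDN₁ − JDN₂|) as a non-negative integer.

First date → JDN 2481694; second date → JDN 2485930.
The interval is |2481694 − 2485930| = 4236 days.

4236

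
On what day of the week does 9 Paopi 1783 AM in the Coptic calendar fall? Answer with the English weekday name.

Tuesday

Equivalently 19 October 2066 Gregorian, JDN 2475943.
Since JDN mod 7 = 1 (0 = Monday), the day is Tuesday.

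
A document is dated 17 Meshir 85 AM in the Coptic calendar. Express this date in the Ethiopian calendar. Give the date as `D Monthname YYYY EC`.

The source date corresponds to 12 February 369 in the proleptic Gregorian calendar (JDN 1855877).
That day falls on 17 Yekatit 361 EC in the Ethiopian calendar.

17 Yekatit 361 EC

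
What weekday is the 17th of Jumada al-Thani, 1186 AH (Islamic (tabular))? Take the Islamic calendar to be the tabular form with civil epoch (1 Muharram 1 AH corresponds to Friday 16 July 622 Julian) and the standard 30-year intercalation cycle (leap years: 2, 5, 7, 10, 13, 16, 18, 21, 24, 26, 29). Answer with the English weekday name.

In the Gregorian calendar this is 15 September 1772 (JDN 2368528).
JDN 2368528 mod 7 = 1, and JDN 0 was a Monday, so this is a Tuesday.

Tuesday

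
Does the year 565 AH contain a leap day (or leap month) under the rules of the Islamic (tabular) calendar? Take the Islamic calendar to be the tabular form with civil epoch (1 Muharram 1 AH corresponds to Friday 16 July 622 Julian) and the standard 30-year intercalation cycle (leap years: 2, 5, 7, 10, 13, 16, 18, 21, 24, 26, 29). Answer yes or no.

no

Year 565 AH is year 25 of its 30-year cycle; leap positions are 2, 5, 7, 10, 13, 16, 18, 21, 24, 26, 29, so it is a common year (354 days).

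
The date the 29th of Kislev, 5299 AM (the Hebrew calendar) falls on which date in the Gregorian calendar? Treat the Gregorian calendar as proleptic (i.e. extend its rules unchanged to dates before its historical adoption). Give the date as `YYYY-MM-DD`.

Julian Day Number of the source date = 2283137.
Converting JDN 2283137 to the Gregorian calendar gives 1 December 1538 CE.

1538-12-01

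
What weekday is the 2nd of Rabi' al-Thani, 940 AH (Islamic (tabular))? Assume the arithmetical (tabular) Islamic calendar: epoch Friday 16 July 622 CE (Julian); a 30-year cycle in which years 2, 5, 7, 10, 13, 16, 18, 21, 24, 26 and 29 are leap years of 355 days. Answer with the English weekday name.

Tuesday

In the proleptic Gregorian calendar this is 31 October 1533 (JDN 2281280).
2281280 ≡ 1 (mod 7); counting from Monday = 0 gives Tuesday.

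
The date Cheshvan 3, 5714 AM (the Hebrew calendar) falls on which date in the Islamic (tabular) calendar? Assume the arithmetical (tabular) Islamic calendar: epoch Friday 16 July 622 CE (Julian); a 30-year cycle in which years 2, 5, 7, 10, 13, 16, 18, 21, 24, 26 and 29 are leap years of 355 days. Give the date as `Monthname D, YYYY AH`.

Safar 3, 1373 AH

Both dates share Julian Day Number 2434663; in the tabular Islamic calendar that is 3 Safar 1373 AH.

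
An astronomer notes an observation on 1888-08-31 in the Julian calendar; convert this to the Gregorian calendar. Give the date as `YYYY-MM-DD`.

At this point the Julian calendar is 12 days behind the Gregorian.
31 August 1888 Julian + 12 days → 12 September 1888 Gregorian.

1888-09-12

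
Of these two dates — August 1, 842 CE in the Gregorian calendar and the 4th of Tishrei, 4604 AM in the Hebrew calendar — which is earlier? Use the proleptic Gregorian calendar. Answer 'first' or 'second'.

first

First date → JDN 2028807; second date → JDN 2029208.
JDN 2028807 < JDN 2029208, so the first date is earlier.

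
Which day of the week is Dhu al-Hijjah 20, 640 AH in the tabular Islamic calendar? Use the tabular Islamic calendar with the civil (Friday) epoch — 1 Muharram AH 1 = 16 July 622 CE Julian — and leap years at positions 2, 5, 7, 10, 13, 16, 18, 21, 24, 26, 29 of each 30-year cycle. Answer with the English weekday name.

Wednesday

Equivalently 17 June 1243 Gregorian, JDN 2175224.
2175224 ≡ 2 (mod 7); counting from Monday = 0 gives Wednesday.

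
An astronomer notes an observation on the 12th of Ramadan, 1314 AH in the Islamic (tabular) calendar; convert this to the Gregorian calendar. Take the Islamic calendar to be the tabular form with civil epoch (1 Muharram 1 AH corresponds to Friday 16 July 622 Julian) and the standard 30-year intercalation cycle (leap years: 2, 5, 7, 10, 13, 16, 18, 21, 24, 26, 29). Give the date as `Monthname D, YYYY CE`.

Both dates share Julian Day Number 2413970; in the Gregorian calendar that is 14 February 1897 CE.

February 14, 1897 CE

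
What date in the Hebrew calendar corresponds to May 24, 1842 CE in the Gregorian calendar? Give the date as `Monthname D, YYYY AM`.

Both dates share Julian Day Number 2393980; in the Hebrew calendar that is 15 Sivan 5602 AM.

Sivan 15, 5602 AM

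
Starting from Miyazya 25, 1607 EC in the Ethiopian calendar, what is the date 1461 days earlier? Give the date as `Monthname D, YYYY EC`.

Miyazya 25, 1603 EC

Counting 1461 days back from JDN 2311046 reaches JDN 2309585, which is Miyazya 25, 1603 EC.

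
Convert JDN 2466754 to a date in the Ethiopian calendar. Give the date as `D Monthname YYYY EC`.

JDN 2466754 is 22 August 2041 in the Gregorian calendar.
In the Ethiopian calendar that day is 16 Nehase 2033 EC.

16 Nehase 2033 EC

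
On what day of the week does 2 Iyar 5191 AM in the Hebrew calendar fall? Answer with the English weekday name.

Sunday

Equivalently 24 April 1431 Gregorian, JDN 2243835.
Since JDN mod 7 = 6 (0 = Monday), the day is Sunday.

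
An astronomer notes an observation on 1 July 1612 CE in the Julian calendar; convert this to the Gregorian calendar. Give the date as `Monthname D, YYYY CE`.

July 11, 1612 CE

For dates in this range the Gregorian date is 10 days ahead of the Julian.
1 July 1612 Julian + 10 days → 11 July 1612 Gregorian.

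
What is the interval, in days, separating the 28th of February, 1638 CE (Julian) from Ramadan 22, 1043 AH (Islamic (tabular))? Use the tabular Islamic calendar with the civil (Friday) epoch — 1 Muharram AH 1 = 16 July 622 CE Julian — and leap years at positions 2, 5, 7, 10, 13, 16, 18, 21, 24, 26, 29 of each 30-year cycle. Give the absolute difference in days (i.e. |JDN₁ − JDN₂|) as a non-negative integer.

JDN of the first date = 2319396.
JDN of the second date = 2317947.
|2317947 − 2319396| = 1449.

1449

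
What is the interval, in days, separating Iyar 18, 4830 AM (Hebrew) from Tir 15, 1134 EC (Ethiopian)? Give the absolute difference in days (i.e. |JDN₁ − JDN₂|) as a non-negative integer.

JDN of the first date = 2111997.
JDN of the second date = 2138183.
|2138183 − 2111997| = 26186.

26186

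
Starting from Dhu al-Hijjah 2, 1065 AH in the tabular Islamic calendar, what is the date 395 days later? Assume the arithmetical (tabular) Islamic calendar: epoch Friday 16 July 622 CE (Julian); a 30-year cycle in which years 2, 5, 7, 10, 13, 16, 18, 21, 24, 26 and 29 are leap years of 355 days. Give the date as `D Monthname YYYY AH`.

The starting date is JDN 2325812; 2325812 + 395 = 2326207.
JDN 2326207 corresponds to 13 Muharram 1067 AH.

13 Muharram 1067 AH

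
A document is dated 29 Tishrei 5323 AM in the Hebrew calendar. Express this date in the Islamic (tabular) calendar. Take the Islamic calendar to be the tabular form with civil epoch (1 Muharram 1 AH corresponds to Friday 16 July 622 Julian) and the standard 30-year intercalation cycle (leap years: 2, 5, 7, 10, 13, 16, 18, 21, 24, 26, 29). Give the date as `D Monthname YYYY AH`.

Both dates share Julian Day Number 2291849; in the tabular Islamic calendar that is 29 Muharram 970 AH.

29 Muharram 970 AH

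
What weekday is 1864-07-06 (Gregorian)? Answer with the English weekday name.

Wednesday

Since JDN mod 7 = 2 (0 = Monday), the day is Wednesday.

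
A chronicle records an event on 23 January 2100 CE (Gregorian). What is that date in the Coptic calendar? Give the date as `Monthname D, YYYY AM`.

Tobi 14, 1816 AM

Julian Day Number of the source date = 2488092.
Converting JDN 2488092 to the Coptic calendar gives 14 Tobi 1816 AM.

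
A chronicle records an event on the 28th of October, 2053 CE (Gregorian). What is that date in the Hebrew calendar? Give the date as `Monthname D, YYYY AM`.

Both dates share Julian Day Number 2471204; in the Hebrew calendar that is 16 Cheshvan 5814 AM.

Cheshvan 16, 5814 AM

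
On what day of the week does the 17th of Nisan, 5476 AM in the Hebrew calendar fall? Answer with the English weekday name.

This is JDN 2347915 (9 April 1716 Gregorian).
Since JDN mod 7 = 3 (0 = Monday), the day is Thursday.

Thursday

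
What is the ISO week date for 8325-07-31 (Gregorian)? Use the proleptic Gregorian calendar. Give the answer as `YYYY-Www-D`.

The weekday is Friday (ISO weekday 5).
That Friday belongs to ISO week 31 of ISO year 8325.

8325-W31-5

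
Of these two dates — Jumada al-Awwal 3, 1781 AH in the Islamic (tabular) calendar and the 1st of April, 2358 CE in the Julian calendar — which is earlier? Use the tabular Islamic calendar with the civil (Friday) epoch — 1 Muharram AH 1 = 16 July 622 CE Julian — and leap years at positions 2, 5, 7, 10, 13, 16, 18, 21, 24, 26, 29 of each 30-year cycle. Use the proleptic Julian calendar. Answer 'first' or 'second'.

first

Converting both to JDN: 2579333 vs 2582408; the smaller is the first.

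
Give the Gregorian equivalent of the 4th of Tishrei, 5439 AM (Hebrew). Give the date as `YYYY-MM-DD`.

1678-09-20

Julian Day Number of the source date = 2334200.
Converting JDN 2334200 to the Gregorian calendar gives 20 September 1678 CE.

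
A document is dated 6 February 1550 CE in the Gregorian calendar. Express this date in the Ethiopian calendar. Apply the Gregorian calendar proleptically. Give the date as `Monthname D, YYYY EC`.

Both dates share Julian Day Number 2287222; in the Ethiopian calendar that is 2 Yekatit 1542 EC.

Yekatit 2, 1542 EC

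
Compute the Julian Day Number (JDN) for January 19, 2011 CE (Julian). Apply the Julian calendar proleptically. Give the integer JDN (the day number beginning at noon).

2455594

Equivalently 1 February 2011 (Gregorian).
JDN 2400001 is 17 November 1858 CE (Gregorian), MJD 0; the target day is +55593 days from there, so JDN = 2455594.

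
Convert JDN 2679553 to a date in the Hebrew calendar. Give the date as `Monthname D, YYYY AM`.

The Gregorian equivalent of JDN 2679553 is 7 April 2624.
In the Hebrew calendar that day is Adar II 26, 6384 AM.

Adar II 26, 6384 AM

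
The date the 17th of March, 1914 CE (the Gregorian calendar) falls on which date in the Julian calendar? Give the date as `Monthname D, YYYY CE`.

For dates in this range the Gregorian date is 13 days ahead of the Julian.
17 March 1914 Gregorian − 13 days → 4 March 1914 Julian.

March 4, 1914 CE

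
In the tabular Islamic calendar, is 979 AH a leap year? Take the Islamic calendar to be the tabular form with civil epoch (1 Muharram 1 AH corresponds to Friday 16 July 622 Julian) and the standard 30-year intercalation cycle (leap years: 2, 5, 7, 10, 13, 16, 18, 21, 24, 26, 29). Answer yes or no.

Year 979 AH is year 19 of its 30-year cycle; leap positions are 2, 5, 7, 10, 13, 16, 18, 21, 24, 26, 29, so it is a common year (354 days).

no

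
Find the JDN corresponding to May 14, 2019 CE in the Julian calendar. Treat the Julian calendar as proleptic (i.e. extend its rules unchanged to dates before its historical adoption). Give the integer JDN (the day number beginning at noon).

2458631

Equivalently 27 May 2019 (Gregorian).
JDN 2400001 is 17 November 1858 CE (Gregorian), MJD 0; the target day is +58630 days from there, so JDN = 2458631.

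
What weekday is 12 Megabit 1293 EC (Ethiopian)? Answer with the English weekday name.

Wednesday

In the proleptic Gregorian calendar this is 16 March 1301 (JDN 2196315).
Since JDN mod 7 = 2 (0 = Monday), the day is Wednesday.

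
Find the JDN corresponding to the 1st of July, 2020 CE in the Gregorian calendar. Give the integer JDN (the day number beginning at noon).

2459032

JDN 2451545 is 1 January 2000 CE (Gregorian); the target day is +7487 days from there, so JDN = 2459032.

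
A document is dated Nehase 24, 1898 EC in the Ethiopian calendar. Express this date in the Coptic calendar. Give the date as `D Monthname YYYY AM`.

Julian Day Number of the source date = 2417453.
Converting JDN 2417453 to the Coptic calendar gives 24 Mesori 1622 AM.

24 Mesori 1622 AM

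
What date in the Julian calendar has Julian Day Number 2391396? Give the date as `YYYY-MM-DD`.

The Gregorian equivalent of JDN 2391396 is 27 April 1835.
In the Julian calendar that day is 1835-04-15.

1835-04-15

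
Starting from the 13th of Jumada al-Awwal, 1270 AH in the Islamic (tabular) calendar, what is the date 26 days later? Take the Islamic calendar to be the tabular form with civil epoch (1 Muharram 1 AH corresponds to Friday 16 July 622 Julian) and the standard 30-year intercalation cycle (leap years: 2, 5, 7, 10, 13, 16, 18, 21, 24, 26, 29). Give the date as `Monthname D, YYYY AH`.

Jumada al-Thani 9, 1270 AH

JDN of the 13th of Jumada al-Awwal, 1270 AH = 2398261.
2398261 + 26 = 2398287.
JDN 2398287 in the tabular Islamic calendar is Jumada al-Thani 9, 1270 AH.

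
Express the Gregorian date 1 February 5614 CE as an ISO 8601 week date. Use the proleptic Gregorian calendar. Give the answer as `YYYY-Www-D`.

The weekday is Saturday (ISO weekday 6).
That Saturday belongs to ISO week 5 of ISO year 5614.

5614-W05-6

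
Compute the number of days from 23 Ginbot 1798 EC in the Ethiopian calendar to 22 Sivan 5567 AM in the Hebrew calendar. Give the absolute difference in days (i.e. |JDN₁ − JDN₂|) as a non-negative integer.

JDN of the first date = 2380837.
JDN of the second date = 2381231.
|2381231 − 2380837| = 394.

394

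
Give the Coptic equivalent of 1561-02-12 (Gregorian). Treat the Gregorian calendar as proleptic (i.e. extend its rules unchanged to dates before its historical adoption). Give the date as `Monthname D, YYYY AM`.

Both dates share Julian Day Number 2291246; in the Coptic calendar that is 8 Meshir 1277 AM.

Meshir 8, 1277 AM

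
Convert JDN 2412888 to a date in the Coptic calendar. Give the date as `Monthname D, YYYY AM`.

Meshir 22, 1610 AM

JDN 2412888 is 28 February 1894 in the Gregorian calendar.
In the Coptic calendar that day is Meshir 22, 1610 AM.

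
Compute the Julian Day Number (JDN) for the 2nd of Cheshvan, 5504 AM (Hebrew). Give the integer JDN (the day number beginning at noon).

Equivalently 20 October 1743 (Gregorian).
JDN 2451545 is 1 January 2000 CE (Gregorian); the target day is −93575 days from there, so JDN = 2357970.

2357970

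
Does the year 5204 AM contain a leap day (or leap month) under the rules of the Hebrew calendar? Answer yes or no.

yes

Hebrew year 5204 is year 17 of its 19-year Metonic cycle; leap years are at positions 3, 6, 8, 11, 14, 17, 19, so it is a leap year (13 months).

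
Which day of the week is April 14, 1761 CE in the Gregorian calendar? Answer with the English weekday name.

Tuesday

Since JDN mod 7 = 1 (0 = Monday), the day is Tuesday.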